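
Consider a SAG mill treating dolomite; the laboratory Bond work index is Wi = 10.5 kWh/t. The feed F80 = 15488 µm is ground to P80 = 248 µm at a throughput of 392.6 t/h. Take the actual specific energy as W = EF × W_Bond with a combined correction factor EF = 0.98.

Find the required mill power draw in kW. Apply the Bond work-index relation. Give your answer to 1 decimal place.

P = 2240.7 kW

W = 10 Wi (P80^-0.5 − F80^-0.5)
W = 10·10.5·(1/√248 − 1/√15488) = 10·10.5·(0.055465) = 5.8238 kWh/t
Corrected W = EF·W_Bond = 0.98·5.8238 = 5.7073 kWh/t
Power = W × throughput = 5.7073 kWh/t × 392.6 t/h = 2240.7 kW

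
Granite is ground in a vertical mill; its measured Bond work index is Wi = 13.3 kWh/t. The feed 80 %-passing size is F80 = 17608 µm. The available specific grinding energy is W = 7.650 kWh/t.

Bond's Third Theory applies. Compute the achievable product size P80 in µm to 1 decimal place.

Bond: W = 10·Wi·(1/√P80 − 1/√F80)
P80^(−½) = W/(10 Wi) + F80^(−½)
  = 7.6500/(10·13.3) + 1/√17608 = 0.057519 + 0.007536 = 0.065055
P80 = (1/0.065055)² = 15.3716² = 236.29 µm

P80 = 236.3 µm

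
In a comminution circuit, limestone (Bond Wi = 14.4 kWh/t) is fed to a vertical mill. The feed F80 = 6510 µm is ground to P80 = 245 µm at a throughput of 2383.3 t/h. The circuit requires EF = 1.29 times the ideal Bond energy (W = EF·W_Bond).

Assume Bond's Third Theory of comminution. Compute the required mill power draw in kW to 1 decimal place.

W_Bond = 10·Wi·(1/√P₈₀ − 1/√F₈₀)
W = 10·14.4·(1/√245 − 1/√6510) = 10·14.4·(0.051494) = 7.4151 kWh/t
Apply correction: 7.4151 × 1.29 = 9.5655 kWh/t
Power = W × throughput = 9.5655 kWh/t × 2383.3 t/h = 22797.4 kW

P = 22797.4 kW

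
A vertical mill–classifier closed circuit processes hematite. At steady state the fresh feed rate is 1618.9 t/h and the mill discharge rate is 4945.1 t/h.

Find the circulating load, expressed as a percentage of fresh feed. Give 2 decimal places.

CL = 205.46 %

Discharge = new feed + return, hence
R = M − F = 4945.1 − 1618.9 = 3326.2 t/h
CL = 100·R/F = 100·3326.2/1618.9 = 205.46 %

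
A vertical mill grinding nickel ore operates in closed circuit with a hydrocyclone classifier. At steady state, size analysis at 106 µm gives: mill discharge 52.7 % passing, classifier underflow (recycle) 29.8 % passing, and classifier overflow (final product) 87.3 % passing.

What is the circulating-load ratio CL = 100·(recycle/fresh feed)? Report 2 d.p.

CL = 151.09 %

Classifier node, passing 106 µm:
r = (o − d)/(d − u)
r = (87.3 − 52.7)/(52.7 − 29.8) = 34.6/22.9 = 1.5109
CL = 100·r = 151.09 %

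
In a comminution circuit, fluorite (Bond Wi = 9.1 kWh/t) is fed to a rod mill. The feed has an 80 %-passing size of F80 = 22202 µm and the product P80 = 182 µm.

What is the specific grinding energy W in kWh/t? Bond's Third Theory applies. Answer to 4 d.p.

W = 6.1346 kWh/t

Bond:  W = 10 Wi (1/√P − 1/√F)
1/√182 = 0.074125;  1/√22202 = 0.006711
W = 10·9.1·(0.074125 − 0.006711) = 6.1346 kWh/t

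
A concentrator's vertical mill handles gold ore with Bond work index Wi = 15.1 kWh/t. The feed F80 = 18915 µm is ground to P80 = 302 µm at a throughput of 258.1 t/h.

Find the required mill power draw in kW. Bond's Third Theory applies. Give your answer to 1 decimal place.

W = 10 Wi (P80^-0.5 − F80^-0.5)
W = 10·15.1·(1/√302 − 1/√18915) = 10·15.1·(0.050272) = 7.5911 kWh/t
P = W·T = 7.5911·258.1 = 1959.3 kW

P = 1959.3 kW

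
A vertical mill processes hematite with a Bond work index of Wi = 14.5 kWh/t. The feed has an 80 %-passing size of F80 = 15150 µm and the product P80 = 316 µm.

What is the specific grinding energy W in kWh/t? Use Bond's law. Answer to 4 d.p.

Bond:  W = 10 Wi (1/√P − 1/√F)
1/√316 = 0.056254;  1/√15150 = 0.008124
W = 10·14.5·(0.056254 − 0.008124) = 6.9788 kWh/t

W = 6.9788 kWh/t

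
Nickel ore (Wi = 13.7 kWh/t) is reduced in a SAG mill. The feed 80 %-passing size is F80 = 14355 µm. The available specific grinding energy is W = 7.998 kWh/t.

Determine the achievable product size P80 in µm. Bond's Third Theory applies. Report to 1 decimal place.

P80 = 224.6 µm

W = 10·Wi·[P80^(−½) − F80^(−½)]
⇒ 1/√P80 = W/(10 Wi) + 1/√F80
  = 7.9980/(10·13.7) + 1/√14355 = 0.058380 + 0.008346 = 0.066726
P80 = (1/0.066726)² = 14.9867² = 224.60 µm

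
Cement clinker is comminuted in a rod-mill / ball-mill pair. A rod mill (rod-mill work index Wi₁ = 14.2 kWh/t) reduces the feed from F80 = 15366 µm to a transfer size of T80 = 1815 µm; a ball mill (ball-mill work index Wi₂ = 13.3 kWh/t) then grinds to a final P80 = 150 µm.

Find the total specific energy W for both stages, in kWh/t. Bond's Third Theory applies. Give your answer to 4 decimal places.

W = 9.9251 kWh/t

W = 10 Wi / √P80 − 10 Wi / √F80
Stage 1 (15366→1815 µm, Wi₁=14.2): W₁ = 10·14.2·(0.023473 − 0.008067) = 2.1876 kWh/t
Stage 2 (1815→150 µm, Wi₂=13.3): W₂ = 10·13.3·(0.081650 − 0.023473) = 7.7375 kWh/t
W = W₁ + W₂ = 2.1876 + 7.7375 = 9.9251 kWh/t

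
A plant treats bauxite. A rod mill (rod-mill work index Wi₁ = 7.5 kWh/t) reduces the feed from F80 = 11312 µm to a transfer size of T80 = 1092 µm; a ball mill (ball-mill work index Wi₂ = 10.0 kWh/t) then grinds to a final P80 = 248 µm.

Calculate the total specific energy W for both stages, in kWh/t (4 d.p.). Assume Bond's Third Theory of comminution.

W = 10 Wi (1/√P80 − 1/√F80)  [Bond]
Stage 1 (11312→1092 µm, Wi₁=7.5): W₁ = 10·7.5·(0.030261 − 0.009402) = 1.5644 kWh/t
Stage 2 (1092→248 µm, Wi₂=10.0): W₂ = 10·10.0·(0.063500 − 0.030261) = 3.3239 kWh/t
W = W₁ + W₂ = 1.5644 + 3.3239 = 4.8883 kWh/t

W = 4.8883 kWh/t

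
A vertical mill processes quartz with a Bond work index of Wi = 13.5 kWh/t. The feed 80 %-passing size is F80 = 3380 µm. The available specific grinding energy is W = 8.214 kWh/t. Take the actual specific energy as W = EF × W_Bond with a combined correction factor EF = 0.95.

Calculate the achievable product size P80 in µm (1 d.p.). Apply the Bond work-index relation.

W = 10·Wi·[P80^(−½) − F80^(−½)]
W_Bond = W / EF = 8.214 / 0.95 = 8.6463 kWh/t
P80^(−½) = W_Bond/(10 Wi) + F80^(−½)
  = 8.6463/(10·13.5) + 1/√3380 = 0.064047 + 0.017201 = 0.081247
P80 = (1/0.081247)² = 12.3081² = 151.49 µm

P80 = 151.5 µm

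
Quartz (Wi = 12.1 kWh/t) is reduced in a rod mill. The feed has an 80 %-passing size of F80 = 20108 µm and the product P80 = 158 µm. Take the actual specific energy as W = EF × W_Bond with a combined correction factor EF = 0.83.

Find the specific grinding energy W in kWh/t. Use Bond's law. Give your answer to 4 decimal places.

W = 7.2815 kWh/t

Bond: W = 10·Wi·(1/√P80 − 1/√F80)
1/√158 = 0.079556;  1/√20108 = 0.007052
W = 10·12.1·(0.079556 − 0.007052) = 8.7729 kWh/t
W_actual = 0.83 × 8.7729 = 7.2815 kWh/t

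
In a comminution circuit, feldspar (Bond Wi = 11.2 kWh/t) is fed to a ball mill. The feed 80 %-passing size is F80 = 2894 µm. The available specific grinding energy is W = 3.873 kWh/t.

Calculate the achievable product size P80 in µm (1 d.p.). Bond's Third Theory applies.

W = 10·Wi·[P80^(−½) − F80^(−½)]
P80^-0.5 = F80^-0.5 + W/(10 Wi)
  = 3.8730/(10·11.2) + 1/√2894 = 0.034580 + 0.018589 = 0.053169
P80 = (1/0.053169)² = 18.8079² = 353.74 µm

P80 = 353.7 µm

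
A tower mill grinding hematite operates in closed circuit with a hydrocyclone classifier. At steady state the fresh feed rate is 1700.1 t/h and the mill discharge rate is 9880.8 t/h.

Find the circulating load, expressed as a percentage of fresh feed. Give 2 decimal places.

CL = 481.19 %

M = F + R at steady state, so:
R = M − F = 9880.8 − 1700.1 = 8180.7 t/h
CL = 100·R/F = 100·8180.7/1700.1 = 481.19 %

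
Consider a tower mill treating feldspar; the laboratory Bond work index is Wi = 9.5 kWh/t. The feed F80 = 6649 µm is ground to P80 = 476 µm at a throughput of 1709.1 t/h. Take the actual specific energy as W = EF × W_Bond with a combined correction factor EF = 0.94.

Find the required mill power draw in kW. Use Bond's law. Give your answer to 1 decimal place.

P = 5123.7 kW

W = 10·Wi·[P80^(−½) − F80^(−½)]
W = 10·9.5·(1/√476 − 1/√6649) = 10·9.5·(0.033571) = 3.1893 kWh/t
Corrected W = EF·W_Bond = 0.94·3.1893 = 2.9979 kWh/t
Mill draw = 2.9979 × 1709.1 = 5123.7 kW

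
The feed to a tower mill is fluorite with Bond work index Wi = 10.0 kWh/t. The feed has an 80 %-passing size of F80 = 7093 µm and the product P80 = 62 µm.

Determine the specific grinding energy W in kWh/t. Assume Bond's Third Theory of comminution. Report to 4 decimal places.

W = 11.5126 kWh/t

W = 10 Wi / √P80 − 10 Wi / √F80
1/√62 = 0.127000;  1/√7093 = 0.011874
W = 10·10.0·(0.127000 − 0.011874) = 11.5126 kWh/t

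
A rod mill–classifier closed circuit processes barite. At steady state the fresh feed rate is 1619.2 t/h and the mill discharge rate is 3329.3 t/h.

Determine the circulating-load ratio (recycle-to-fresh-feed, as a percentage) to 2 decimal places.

CL = 105.61 %

M = F + R at steady state, so:
R = M − F = 3329.3 − 1619.2 = 1710.1 t/h
CL = 100·R/F = 100·1710.1/1619.2 = 105.61 %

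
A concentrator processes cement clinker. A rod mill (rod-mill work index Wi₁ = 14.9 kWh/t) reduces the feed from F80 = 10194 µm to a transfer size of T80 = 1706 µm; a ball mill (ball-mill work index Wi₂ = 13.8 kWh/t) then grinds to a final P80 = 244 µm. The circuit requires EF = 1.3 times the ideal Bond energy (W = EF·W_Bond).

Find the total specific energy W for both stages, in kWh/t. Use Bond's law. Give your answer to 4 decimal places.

W = 10 Wi (1/√P80 − 1/√F80)  [Bond]
Stage 1 (10194→1706 µm, Wi₁=14.9): W₁ = 10·14.9·(0.024211 − 0.009904) = 2.1317 kWh/t
Stage 2 (1706→244 µm, Wi₂=13.8): W₂ = 10·13.8·(0.064018 − 0.024211) = 5.4934 kWh/t
W = W₁ + W₂ = 2.1317 + 5.4934 = 7.6251 kWh/t
W_actual = 1.3 × 7.6251 = 9.9126 kWh/t

W = 9.9126 kWh/t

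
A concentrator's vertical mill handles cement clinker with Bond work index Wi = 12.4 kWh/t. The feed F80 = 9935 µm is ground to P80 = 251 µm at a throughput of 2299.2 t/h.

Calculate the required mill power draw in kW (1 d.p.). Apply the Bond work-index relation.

W = 10 Wi (P80^-0.5 − F80^-0.5)
W = 10·12.4·(1/√251 − 1/√9935) = 10·12.4·(0.053087) = 6.5828 kWh/t
Power = W × throughput = 6.5828 kWh/t × 2299.2 t/h = 15135.1 kW

P = 15135.1 kW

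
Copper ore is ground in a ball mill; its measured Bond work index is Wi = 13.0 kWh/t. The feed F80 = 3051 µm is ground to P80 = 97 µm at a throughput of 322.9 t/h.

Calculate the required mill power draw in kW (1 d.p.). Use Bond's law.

P = 3502.2 kW

W = 10 Wi (P80^-0.5 − F80^-0.5)
W = 10·13.0·(1/√97 − 1/√3051) = 10·13.0·(0.083430) = 10.8460 kWh/t
Mill draw = 10.8460 × 322.9 = 3502.2 kW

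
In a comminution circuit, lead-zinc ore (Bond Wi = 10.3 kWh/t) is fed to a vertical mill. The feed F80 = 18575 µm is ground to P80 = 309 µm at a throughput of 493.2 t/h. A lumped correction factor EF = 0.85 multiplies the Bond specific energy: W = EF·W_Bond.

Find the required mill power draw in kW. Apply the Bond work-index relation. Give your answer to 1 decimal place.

P = 2139.6 kW

W = 10 Wi (1/√P80 − 1/√F80)  [Bond]
W = 10·10.3·(1/√309 − 1/√18575) = 10·10.3·(0.049551) = 5.1037 kWh/t
W_actual = 0.85 × 5.1037 = 4.3382 kWh/t
P = W·T = 4.3382·493.2 = 2139.6 kW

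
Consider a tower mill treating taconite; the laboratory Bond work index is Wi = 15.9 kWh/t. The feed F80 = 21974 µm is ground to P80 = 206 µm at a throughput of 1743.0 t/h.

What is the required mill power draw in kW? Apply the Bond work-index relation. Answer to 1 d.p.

W = 10 Wi (1/√P80 − 1/√F80)  [Bond]
W = 10·15.9·(1/√206 − 1/√21974) = 10·15.9·(0.062927) = 10.0054 kWh/t
P_mill = W·ṁ = 10.0054·1743.0 = 17439.5 kW

P = 17439.5 kW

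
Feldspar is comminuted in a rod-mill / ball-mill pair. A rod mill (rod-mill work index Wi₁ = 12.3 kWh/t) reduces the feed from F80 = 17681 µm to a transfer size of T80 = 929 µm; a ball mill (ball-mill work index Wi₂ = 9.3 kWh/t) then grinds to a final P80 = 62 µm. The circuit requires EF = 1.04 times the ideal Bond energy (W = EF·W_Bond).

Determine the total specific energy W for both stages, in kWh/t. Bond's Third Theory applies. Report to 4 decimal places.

W = 12.3451 kWh/t

W = 10 Wi / √P80 − 10 Wi / √F80
Stage 1 (17681→929 µm, Wi₁=12.3): W₁ = 10·12.3·(0.032809 − 0.007520) = 3.1105 kWh/t
Stage 2 (929→62 µm, Wi₂=9.3): W₂ = 10·9.3·(0.127000 − 0.032809) = 8.7598 kWh/t
W = W₁ + W₂ = 3.1105 + 8.7598 = 11.8703 kWh/t
With EF = 1.04: W = 11.8703·1.04 = 12.3451 kWh/t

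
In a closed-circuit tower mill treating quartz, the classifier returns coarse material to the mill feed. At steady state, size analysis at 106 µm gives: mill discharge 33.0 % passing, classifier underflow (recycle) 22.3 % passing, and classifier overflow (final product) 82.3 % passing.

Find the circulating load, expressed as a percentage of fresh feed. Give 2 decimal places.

Classifier node, passing 106 µm:
r = (o − d)/(d − u)
r = (82.3 − 33.0)/(33.0 − 22.3) = 49.3/10.7 = 4.6075
CL = 100·r = 460.75 %

CL = 460.75 %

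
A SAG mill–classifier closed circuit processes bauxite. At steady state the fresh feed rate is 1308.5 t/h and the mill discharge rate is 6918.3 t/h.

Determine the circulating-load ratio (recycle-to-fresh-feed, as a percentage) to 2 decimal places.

CL = 428.72 %

Mill node: discharge = fresh + recycle.
R = M − F = 6918.3 − 1308.5 = 5609.8 t/h
CL = 100·R/F = 100·5609.8/1308.5 = 428.72 %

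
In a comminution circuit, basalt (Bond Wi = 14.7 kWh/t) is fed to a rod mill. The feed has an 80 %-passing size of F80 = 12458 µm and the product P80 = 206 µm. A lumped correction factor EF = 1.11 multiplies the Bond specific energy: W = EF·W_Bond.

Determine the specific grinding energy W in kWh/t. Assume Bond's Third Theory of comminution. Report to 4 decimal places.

W = 10 Wi (P80^-0.5 − F80^-0.5)
1/√206 = 0.069673;  1/√12458 = 0.008959
W = 10·14.7·(0.069673 − 0.008959) = 8.9250 kWh/t
W_actual = 1.11 × 8.9250 = 9.9067 kWh/t

W = 9.9067 kWh/t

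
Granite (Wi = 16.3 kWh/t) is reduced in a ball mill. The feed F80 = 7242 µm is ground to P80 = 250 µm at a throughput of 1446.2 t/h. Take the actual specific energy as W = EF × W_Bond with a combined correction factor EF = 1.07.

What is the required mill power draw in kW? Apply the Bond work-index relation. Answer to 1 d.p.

P = 12988.6 kW

W = 10 Wi (P80^-0.5 − F80^-0.5)
W = 10·16.3·(1/√250 − 1/√7242) = 10·16.3·(0.051495) = 8.3936 kWh/t
Corrected W = EF·W_Bond = 1.07·8.3936 = 8.9812 kWh/t
Power = W × throughput = 8.9812 kWh/t × 1446.2 t/h = 12988.6 kW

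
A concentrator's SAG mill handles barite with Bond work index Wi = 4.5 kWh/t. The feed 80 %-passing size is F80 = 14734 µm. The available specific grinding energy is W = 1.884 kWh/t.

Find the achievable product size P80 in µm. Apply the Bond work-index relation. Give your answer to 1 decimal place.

W_Bond = 10·Wi·(1/√P₈₀ − 1/√F₈₀)
P80^-0.5 = F80^-0.5 + W/(10 Wi)
  = 1.8840/(10·4.5) + 1/√14734 = 0.041867 + 0.008238 = 0.050105
P80 = (1/0.050105)² = 19.9581² = 398.33 µm

P80 = 398.3 µm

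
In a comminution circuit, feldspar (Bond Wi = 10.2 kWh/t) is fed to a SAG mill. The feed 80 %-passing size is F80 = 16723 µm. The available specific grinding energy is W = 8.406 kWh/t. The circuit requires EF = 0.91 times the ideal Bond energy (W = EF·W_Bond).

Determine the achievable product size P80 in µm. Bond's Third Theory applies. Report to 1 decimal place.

P80 = 103.5 µm

W_Bond = 10·Wi·(1/√P₈₀ − 1/√F₈₀)
W_Bond = W / EF = 8.406 / 0.91 = 9.2374 kWh/t
P80^(−½) = W_Bond/(10 Wi) + F80^(−½)
  = 9.2374/(10·10.2) + 1/√16723 = 0.090562 + 0.007733 = 0.098295
P80 = (1/0.098295)² = 10.1734² = 103.50 µm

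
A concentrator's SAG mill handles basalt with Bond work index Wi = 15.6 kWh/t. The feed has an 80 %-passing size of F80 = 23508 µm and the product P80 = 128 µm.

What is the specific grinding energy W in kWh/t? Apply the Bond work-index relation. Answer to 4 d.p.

W = 12.7711 kWh/t

W_Bond = 10·Wi·(1/√P₈₀ − 1/√F₈₀)
1/√128 = 0.088388;  1/√23508 = 0.006522
W = 10·15.6·(0.088388 − 0.006522) = 12.7711 kWh/t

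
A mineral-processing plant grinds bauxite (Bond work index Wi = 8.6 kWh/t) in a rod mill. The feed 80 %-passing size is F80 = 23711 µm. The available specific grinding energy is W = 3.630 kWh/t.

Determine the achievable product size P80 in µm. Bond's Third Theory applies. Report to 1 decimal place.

W = 10·Wi·[P80^(−½) − F80^(−½)]
⇒ 1/√P80 = W/(10 Wi) + 1/√F80
  = 3.6300/(10·8.6) + 1/√23711 = 0.042209 + 0.006494 = 0.048703
P80 = (1/0.048703)² = 20.5324² = 421.58 µm

P80 = 421.6 µm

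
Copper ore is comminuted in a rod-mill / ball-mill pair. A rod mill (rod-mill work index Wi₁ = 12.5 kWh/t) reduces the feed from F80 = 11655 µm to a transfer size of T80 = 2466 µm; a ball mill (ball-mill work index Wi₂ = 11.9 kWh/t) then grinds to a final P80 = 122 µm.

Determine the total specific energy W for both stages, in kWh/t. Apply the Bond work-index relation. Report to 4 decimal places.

W = 9.7367 kWh/t

W = 10 Wi / √P80 − 10 Wi / √F80
Stage 1 (11655→2466 µm, Wi₁=12.5): W₁ = 10·12.5·(0.020137 − 0.009263) = 1.3593 kWh/t
Stage 2 (2466→122 µm, Wi₂=11.9): W₂ = 10·11.9·(0.090536 − 0.020137) = 8.3774 kWh/t
W = W₁ + W₂ = 1.3593 + 8.3774 = 9.7367 kWh/t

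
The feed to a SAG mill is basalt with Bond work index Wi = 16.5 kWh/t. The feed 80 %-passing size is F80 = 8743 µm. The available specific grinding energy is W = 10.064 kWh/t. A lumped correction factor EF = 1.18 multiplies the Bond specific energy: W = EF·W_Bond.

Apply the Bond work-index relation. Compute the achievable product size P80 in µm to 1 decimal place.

W_Bond = 10·Wi·(1/√P₈₀ − 1/√F₈₀)
W_Bond = W / EF = 10.064 / 1.18 = 8.5288 kWh/t
1/√P80 = 1/√F80 + W_Bond/(10·Wi)
  = 8.5288/(10·16.5) + 1/√8743 = 0.051690 + 0.010695 = 0.062385
P80 = (1/0.062385)² = 16.0296² = 256.95 µm

P80 = 256.9 µm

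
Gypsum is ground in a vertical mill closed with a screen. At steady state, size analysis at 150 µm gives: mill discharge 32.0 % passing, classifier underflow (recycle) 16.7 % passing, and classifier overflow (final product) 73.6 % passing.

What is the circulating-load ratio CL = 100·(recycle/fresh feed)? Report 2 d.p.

CL = 271.90 %

Two-product formula at 150 µm:
r = (o − d)/(d − u)
r = (73.6 − 32.0)/(32.0 − 16.7) = 41.6/15.3 = 2.7190
CL = 100·r = 271.90 %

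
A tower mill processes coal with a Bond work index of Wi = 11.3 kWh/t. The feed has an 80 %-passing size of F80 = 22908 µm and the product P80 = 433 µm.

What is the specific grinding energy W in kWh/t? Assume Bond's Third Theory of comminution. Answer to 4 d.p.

W = 10·Wi·(P80^(-½) − F80^(-½))
1/√433 = 0.048057;  1/√22908 = 0.006607
W = 10·11.3·(0.048057 − 0.006607) = 4.6838 kWh/t

W = 4.6838 kWh/t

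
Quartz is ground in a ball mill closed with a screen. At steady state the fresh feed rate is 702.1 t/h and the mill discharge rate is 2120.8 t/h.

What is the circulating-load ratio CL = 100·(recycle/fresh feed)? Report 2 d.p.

Steady state: M = F + R.
R = M − F = 2120.8 − 702.1 = 1418.7 t/h
CL = 100·R/F = 100·1418.7/702.1 = 202.07 %

CL = 202.07 %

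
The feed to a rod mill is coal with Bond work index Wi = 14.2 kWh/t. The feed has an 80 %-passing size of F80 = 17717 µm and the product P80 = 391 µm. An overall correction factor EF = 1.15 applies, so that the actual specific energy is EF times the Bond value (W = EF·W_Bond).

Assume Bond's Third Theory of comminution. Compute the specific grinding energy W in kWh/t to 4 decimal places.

W = 7.0316 kWh/t

Bond:  W = 10 Wi (1/√P − 1/√F)
1/√391 = 0.050572;  1/√17717 = 0.007513
W = 10·14.2·(0.050572 − 0.007513) = 6.1144 kWh/t
With EF = 1.15: W = 6.1144·1.15 = 7.0316 kWh/t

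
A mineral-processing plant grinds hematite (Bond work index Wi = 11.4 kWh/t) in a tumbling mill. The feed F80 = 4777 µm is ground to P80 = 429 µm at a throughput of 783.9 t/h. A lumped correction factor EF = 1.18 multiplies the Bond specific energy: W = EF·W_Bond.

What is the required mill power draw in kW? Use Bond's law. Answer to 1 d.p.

Bond: W = 10·Wi·(1/√P80 − 1/√F80)
W = 10·11.4·(1/√429 − 1/√4777) = 10·11.4·(0.033812) = 3.8546 kWh/t
Corrected W = EF·W_Bond = 1.18·3.8546 = 4.5484 kWh/t
P = W·T = 4.5484·783.9 = 3565.5 kW

P = 3565.5 kW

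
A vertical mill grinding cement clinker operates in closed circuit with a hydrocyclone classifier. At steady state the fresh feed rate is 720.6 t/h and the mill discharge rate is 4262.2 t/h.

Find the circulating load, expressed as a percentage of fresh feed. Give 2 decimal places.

CL = 491.48 %

Discharge = new feed + return, hence
R = M − F = 4262.2 − 720.6 = 3541.6 t/h
CL = 100·R/F = 100·3541.6/720.6 = 491.48 %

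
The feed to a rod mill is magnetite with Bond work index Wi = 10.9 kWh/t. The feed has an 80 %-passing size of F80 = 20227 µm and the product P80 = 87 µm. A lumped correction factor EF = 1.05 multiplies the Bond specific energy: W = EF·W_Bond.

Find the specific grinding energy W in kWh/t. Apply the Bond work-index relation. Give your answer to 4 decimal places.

W = 11.4656 kWh/t

W = 10·Wi·[P80^(−½) − F80^(−½)]
1/√87 = 0.107211;  1/√20227 = 0.007031
W = 10·10.9·(0.107211 − 0.007031) = 10.9196 kWh/t
Apply correction: 10.9196 × 1.05 = 11.4656 kWh/t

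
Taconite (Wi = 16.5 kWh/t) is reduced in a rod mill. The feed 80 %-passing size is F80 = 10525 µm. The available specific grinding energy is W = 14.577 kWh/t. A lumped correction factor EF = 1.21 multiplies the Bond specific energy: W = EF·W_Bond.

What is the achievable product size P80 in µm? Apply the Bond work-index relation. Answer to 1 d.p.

W = 10 Wi (P80^-0.5 − F80^-0.5)
W_Bond = W / EF = 14.577 / 1.21 = 12.0471 kWh/t
1/√P80 = 1/√F80 + W_Bond/(10·Wi)
  = 12.0471/(10·16.5) + 1/√10525 = 0.073013 + 0.009747 = 0.082760
P80 = (1/0.082760)² = 12.0831² = 146.00 µm

P80 = 146.0 µm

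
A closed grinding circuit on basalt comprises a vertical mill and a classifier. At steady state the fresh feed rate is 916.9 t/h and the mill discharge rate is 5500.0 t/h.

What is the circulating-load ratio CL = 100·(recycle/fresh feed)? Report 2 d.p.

Mill node: discharge = fresh + recycle.
R = M − F = 5500.0 − 916.9 = 4583.1 t/h
CL = 100·R/F = 100·4583.1/916.9 = 499.85 %

CL = 499.85 %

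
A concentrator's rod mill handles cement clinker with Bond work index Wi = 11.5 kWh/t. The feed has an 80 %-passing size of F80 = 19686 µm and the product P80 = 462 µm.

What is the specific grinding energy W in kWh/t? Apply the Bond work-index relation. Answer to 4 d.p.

W = 4.5307 kWh/t

W = 10 Wi (P80^-0.5 − F80^-0.5)
1/√462 = 0.046524;  1/√19686 = 0.007127
W = 10·11.5·(0.046524 − 0.007127) = 4.5307 kWh/t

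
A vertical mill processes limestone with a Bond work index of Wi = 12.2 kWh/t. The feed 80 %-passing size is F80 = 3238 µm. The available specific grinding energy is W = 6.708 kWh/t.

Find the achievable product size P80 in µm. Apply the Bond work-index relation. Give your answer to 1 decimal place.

Bond:  W = 10 Wi (1/√P − 1/√F)
⇒ 1/√P80 = W/(10·Wi) + 1/√F80
  = 6.7080/(10·12.2) + 1/√3238 = 0.054984 + 0.017574 = 0.072557
P80 = (1/0.072557)² = 13.7822² = 189.95 µm

P80 = 189.9 µm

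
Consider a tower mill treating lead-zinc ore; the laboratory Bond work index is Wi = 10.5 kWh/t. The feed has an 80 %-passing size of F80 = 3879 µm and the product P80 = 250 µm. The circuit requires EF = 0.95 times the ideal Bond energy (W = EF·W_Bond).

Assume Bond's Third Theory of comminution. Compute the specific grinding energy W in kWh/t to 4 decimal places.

W = 4.7071 kWh/t

Bond:  W = 10 Wi (1/√P − 1/√F)
1/√250 = 0.063246;  1/√3879 = 0.016056
W = 10·10.5·(0.063246 − 0.016056) = 4.9549 kWh/t
Apply correction: 4.9549 × 0.95 = 4.7071 kWh/t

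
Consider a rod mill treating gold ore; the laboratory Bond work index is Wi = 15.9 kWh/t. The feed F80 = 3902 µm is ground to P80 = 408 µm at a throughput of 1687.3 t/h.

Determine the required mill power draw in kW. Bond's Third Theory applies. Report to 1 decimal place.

W = 10 Wi / √P80 − 10 Wi / √F80
W = 10·15.9·(1/√408 − 1/√3902) = 10·15.9·(0.033499) = 5.3263 kWh/t
Mill draw = 5.3263 × 1687.3 = 8987.0 kW

P = 8987.0 kW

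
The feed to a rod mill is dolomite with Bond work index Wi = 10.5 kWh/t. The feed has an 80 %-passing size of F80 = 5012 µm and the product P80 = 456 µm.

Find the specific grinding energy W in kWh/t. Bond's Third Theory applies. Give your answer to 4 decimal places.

W = 3.4339 kWh/t

W = 10 Wi (P80^-0.5 − F80^-0.5)
1/√456 = 0.046829;  1/√5012 = 0.014125
W = 10·10.5·(0.046829 − 0.014125) = 3.4339 kWh/t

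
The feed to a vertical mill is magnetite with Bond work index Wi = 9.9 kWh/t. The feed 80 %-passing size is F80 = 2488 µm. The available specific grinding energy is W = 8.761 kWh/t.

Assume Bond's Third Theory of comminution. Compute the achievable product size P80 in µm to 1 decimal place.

P80 = 84.9 µm

W_Bond = 10·Wi·(1/√P₈₀ − 1/√F₈₀)
1/√P80 = 1/√F80 + W/(10·Wi)
  = 8.7610/(10·9.9) + 1/√2488 = 0.088495 + 0.020048 = 0.108543
P80 = (1/0.108543)² = 9.2129² = 84.88 µm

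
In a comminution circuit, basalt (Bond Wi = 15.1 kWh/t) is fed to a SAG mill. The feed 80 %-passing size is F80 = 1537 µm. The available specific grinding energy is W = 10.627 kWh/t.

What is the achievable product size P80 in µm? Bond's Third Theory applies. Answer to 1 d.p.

P80 = 108.8 µm

Bond: W = 10·Wi·(1/√P80 − 1/√F80)
P80^(−½) = W/(10 Wi) + F80^(−½)
  = 10.6270/(10·15.1) + 1/√1537 = 0.070377 + 0.025507 = 0.095885
P80 = (1/0.095885)² = 10.4292² = 108.77 µm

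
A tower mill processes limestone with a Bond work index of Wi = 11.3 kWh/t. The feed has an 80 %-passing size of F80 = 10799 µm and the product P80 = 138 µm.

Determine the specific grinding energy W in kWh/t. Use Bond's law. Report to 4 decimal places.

W = 8.5318 kWh/t

W_Bond = 10·Wi·(1/√P₈₀ − 1/√F₈₀)
1/√138 = 0.085126;  1/√10799 = 0.009623
W = 10·11.3·(0.085126 − 0.009623) = 8.5318 kWh/t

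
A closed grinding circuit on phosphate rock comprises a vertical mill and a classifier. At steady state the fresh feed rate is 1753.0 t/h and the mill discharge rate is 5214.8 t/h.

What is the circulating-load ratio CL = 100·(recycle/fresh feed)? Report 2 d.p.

M = F + R at steady state, so:
R = M − F = 5214.8 − 1753.0 = 3461.8 t/h
CL = 100·R/F = 100·3461.8/1753.0 = 197.48 %

CL = 197.48 %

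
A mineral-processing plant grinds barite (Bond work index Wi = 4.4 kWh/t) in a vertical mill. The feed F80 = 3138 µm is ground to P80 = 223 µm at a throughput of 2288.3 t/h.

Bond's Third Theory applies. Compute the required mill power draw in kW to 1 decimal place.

W = 10 Wi / √P80 − 10 Wi / √F80
W = 10·4.4·(1/√223 − 1/√3138) = 10·4.4·(0.049114) = 2.1610 kWh/t
P = W·T = 2.1610·2288.3 = 4945.0 kW

P = 4945.0 kW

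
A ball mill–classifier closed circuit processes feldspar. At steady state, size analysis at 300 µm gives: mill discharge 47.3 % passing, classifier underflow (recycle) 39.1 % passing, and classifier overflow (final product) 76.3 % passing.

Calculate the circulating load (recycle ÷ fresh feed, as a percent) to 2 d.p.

CL = 353.66 %

Let r = R/F. Size balance at 300 µm:
Fd + Rd = Ru + Fo ⇒ R/F = (o−d)/(d−u)
r = (76.3 − 47.3)/(47.3 − 39.1) = 29.0/8.2 = 3.5366
CL = 100·r = 353.66 %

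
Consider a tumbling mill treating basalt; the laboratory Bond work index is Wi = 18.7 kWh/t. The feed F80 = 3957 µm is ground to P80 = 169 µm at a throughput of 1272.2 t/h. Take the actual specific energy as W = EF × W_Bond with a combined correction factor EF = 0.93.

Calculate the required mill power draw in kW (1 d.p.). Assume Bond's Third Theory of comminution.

P = 13501.9 kW

W = 10 Wi (1/√P80 − 1/√F80)  [Bond]
W = 10·18.7·(1/√169 − 1/√3957) = 10·18.7·(0.061026) = 11.4119 kWh/t
Apply correction: 11.4119 × 0.93 = 10.6130 kWh/t
Mill draw = 10.6130 × 1272.2 = 13501.9 kW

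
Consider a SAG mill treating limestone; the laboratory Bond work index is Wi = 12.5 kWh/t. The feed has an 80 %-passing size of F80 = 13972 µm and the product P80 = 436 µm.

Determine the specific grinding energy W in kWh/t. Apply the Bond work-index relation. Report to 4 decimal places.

Bond:  W = 10 Wi (1/√P − 1/√F)
1/√436 = 0.047891;  1/√13972 = 0.008460
W = 10·12.5·(0.047891 − 0.008460) = 4.9289 kWh/t

W = 4.9289 kWh/t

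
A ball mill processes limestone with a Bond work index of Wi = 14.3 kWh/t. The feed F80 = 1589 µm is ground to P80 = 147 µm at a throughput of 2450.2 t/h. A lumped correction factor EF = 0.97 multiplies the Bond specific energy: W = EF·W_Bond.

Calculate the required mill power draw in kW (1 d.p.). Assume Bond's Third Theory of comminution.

P = 19505.7 kW

W = 10·Wi·[P80^(−½) − F80^(−½)]
W = 10·14.3·(1/√147 − 1/√1589) = 10·14.3·(0.057392) = 8.2071 kWh/t
Corrected W = EF·W_Bond = 0.97·8.2071 = 7.9609 kWh/t
Mill draw = 7.9609 × 2450.2 = 19505.7 kW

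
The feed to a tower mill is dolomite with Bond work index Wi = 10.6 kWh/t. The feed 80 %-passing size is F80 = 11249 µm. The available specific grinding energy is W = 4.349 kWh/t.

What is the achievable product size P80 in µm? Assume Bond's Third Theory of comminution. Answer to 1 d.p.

W = 10·Wi·[P80^(−½) − F80^(−½)]
P80^-0.5 = F80^-0.5 + W/(10 Wi)
  = 4.3490/(10·10.6) + 1/√11249 = 0.041028 + 0.009429 = 0.050457
P80 = (1/0.050457)² = 19.8189² = 392.79 µm

P80 = 392.8 µm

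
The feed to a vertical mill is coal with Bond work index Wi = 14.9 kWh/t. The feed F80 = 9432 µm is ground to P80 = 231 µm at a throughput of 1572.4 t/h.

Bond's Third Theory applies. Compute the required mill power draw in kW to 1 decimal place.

Bond: W = 10·Wi·(1/√P80 − 1/√F80)
W = 10·14.9·(1/√231 − 1/√9432) = 10·14.9·(0.055498) = 8.2693 kWh/t
P = W·T = 8.2693·1572.4 = 13002.6 kW

P = 13002.6 kW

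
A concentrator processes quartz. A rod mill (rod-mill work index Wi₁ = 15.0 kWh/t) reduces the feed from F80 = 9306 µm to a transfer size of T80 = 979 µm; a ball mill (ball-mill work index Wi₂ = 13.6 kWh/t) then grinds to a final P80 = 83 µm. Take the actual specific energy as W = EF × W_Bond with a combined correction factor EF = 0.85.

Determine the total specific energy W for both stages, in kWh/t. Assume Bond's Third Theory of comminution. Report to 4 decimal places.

Bond:  W = 10 Wi (1/√P − 1/√F)
Stage 1 (9306→979 µm, Wi₁=15.0): W₁ = 10·15.0·(0.031960 − 0.010366) = 3.2391 kWh/t
Stage 2 (979→83 µm, Wi₂=13.6): W₂ = 10·13.6·(0.109764 − 0.031960) = 10.5814 kWh/t
W = W₁ + W₂ = 3.2391 + 10.5814 = 13.8205 kWh/t
Corrected W = EF·W_Bond = 0.85·13.8205 = 11.7474 kWh/t

W = 11.7474 kWh/t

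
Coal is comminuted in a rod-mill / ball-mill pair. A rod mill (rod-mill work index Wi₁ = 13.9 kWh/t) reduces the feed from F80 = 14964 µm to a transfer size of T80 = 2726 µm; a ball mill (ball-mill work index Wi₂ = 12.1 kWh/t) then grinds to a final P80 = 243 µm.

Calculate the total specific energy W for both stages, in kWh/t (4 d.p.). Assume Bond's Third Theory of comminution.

W = 6.9706 kWh/t

Bond: W = 10·Wi·(1/√P80 − 1/√F80)
Stage 1 (14964→2726 µm, Wi₁=13.9): W₁ = 10·13.9·(0.019153 − 0.008175) = 1.5260 kWh/t
Stage 2 (2726→243 µm, Wi₂=12.1): W₂ = 10·12.1·(0.064150 − 0.019153) = 5.4446 kWh/t
W = W₁ + W₂ = 1.5260 + 5.4446 = 6.9706 kWh/t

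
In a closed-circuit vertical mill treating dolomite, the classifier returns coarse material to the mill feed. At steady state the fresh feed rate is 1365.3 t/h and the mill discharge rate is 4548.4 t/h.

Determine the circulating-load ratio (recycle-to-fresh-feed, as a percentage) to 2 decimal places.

CL = 233.14 %

Mill node: discharge = fresh + recycle.
R = M − F = 4548.4 − 1365.3 = 3183.1 t/h
CL = 100·R/F = 100·3183.1/1365.3 = 233.14 %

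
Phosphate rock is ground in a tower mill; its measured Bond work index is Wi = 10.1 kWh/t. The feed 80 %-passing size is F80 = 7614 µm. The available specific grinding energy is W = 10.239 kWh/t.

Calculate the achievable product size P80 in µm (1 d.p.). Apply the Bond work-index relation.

W = 10·Wi·(P80^(-½) − F80^(-½))
1/√P80 = 1/√F80 + W/(10·Wi)
  = 10.2390/(10·10.1) + 1/√7614 = 0.101376 + 0.011460 = 0.112836
P80 = (1/0.112836)² = 8.8624² = 78.54 µm

P80 = 78.5 µm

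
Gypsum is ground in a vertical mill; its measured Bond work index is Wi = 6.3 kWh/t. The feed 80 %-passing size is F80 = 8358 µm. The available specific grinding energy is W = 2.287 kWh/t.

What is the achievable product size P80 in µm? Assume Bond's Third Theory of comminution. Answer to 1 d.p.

Bond:  W = 10 Wi (1/√P − 1/√F)
⇒ 1/√P80 = W/(10·Wi) + 1/√F80
  = 2.2870/(10·6.3) + 1/√8358 = 0.036302 + 0.010938 = 0.047240
P80 = (1/0.047240)² = 21.1686² = 448.11 µm

P80 = 448.1 µm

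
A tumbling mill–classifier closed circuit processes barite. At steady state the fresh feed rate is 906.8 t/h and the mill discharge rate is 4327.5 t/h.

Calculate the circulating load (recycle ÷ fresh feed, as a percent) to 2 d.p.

CL = 377.23 %

Mill node: discharge = fresh + recycle.
R = M − F = 4327.5 − 906.8 = 3420.7 t/h
CL = 100·R/F = 100·3420.7/906.8 = 377.23 %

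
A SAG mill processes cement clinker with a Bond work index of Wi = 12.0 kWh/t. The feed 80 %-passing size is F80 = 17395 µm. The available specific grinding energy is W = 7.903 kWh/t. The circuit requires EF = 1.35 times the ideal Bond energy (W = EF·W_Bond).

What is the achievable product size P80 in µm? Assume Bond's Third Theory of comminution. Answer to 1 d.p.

W = 10 Wi (P80^-0.5 − F80^-0.5)
W_Bond = W / EF = 7.903 / 1.35 = 5.8541 kWh/t
P80^-0.5 = F80^-0.5 + W_Bond/(10 Wi)
  = 5.8541/(10·12.0) + 1/√17395 = 0.048784 + 0.007582 = 0.056366
P80 = (1/0.056366)² = 17.7412² = 314.75 µm

P80 = 314.7 µm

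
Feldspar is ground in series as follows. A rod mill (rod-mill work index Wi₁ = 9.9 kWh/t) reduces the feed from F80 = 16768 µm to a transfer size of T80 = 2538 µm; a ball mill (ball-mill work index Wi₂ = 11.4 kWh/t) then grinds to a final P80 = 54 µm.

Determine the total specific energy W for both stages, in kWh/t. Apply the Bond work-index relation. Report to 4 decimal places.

W = 14.4512 kWh/t

W = 10 Wi / √P80 − 10 Wi / √F80
Stage 1 (16768→2538 µm, Wi₁=9.9): W₁ = 10·9.9·(0.019850 − 0.007723) = 1.2006 kWh/t
Stage 2 (2538→54 µm, Wi₂=11.4): W₂ = 10·11.4·(0.136083 − 0.019850) = 13.2506 kWh/t
W = W₁ + W₂ = 1.2006 + 13.2506 = 14.4512 kWh/t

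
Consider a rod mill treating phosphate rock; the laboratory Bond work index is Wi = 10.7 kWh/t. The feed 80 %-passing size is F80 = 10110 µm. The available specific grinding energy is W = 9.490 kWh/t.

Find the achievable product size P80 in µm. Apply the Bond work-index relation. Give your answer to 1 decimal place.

P80 = 102.8 µm

Bond: W = 10·Wi·(1/√P80 − 1/√F80)
P80^(−½) = W/(10 Wi) + F80^(−½)
  = 9.4900/(10·10.7) + 1/√10110 = 0.088692 + 0.009945 = 0.098637
P80 = (1/0.098637)² = 10.1382² = 102.78 µm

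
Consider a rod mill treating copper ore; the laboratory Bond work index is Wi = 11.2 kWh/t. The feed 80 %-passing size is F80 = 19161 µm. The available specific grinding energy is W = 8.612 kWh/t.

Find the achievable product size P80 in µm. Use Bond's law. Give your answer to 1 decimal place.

P80 = 141.3 µm

W = 10·Wi·[P80^(−½) − F80^(−½)]
P80^-0.5 = F80^-0.5 + W/(10 Wi)
  = 8.6120/(10·11.2) + 1/√19161 = 0.076893 + 0.007224 = 0.084117
P80 = (1/0.084117)² = 11.8882² = 141.33 µm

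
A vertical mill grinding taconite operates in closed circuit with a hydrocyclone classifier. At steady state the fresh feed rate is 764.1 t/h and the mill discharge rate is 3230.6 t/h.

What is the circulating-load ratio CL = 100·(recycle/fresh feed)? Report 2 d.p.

Mill node: discharge = fresh + recycle.
R = M − F = 3230.6 − 764.1 = 2466.5 t/h
CL = 100·R/F = 100·2466.5/764.1 = 322.80 %

CL = 322.80 %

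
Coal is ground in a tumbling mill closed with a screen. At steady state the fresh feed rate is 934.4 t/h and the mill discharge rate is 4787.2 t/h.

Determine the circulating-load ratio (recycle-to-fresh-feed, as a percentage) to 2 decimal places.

CL = 412.33 %

Steady state: M = F + R.
R = M − F = 4787.2 − 934.4 = 3852.8 t/h
CL = 100·R/F = 100·3852.8/934.4 = 412.33 %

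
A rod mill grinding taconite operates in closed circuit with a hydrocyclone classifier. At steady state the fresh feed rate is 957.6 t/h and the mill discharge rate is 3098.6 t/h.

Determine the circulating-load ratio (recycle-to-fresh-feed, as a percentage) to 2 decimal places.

CL = 223.58 %

Steady state: M = F + R.
R = M − F = 3098.6 − 957.6 = 2141.0 t/h
CL = 100·R/F = 100·2141.0/957.6 = 223.58 %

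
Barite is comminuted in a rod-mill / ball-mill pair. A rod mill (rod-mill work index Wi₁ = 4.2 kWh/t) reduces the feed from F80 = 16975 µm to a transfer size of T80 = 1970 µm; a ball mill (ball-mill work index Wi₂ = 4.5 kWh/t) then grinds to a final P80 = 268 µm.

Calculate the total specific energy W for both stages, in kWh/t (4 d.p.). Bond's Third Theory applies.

W = 2.3589 kWh/t

W = 10 Wi (P80^-0.5 − F80^-0.5)
Stage 1 (16975→1970 µm, Wi₁=4.2): W₁ = 10·4.2·(0.022530 − 0.007675) = 0.6239 kWh/t
Stage 2 (1970→268 µm, Wi₂=4.5): W₂ = 10·4.5·(0.061085 − 0.022530) = 1.7349 kWh/t
W = W₁ + W₂ = 0.6239 + 1.7349 = 2.3589 kWh/t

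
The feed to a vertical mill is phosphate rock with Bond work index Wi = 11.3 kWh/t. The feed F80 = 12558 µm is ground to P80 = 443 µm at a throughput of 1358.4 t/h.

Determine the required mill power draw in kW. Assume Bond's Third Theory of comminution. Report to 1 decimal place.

W = 10 Wi (P80^-0.5 − F80^-0.5)
W = 10·11.3·(1/√443 − 1/√12558) = 10·11.3·(0.038588) = 4.3604 kWh/t
Power = W × throughput = 4.3604 kWh/t × 1358.4 t/h = 5923.2 kW

P = 5923.2 kW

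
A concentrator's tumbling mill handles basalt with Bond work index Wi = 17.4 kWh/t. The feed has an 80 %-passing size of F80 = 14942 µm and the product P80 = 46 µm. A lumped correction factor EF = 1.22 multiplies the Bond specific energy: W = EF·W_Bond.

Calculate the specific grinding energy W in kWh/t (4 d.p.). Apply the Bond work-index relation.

W = 29.5624 kWh/t

W = 10 Wi (1/√P80 − 1/√F80)  [Bond]
1/√46 = 0.147442;  1/√14942 = 0.008181
W = 10·17.4·(0.147442 − 0.008181) = 24.2314 kWh/t
W_actual = 1.22 × 24.2314 = 29.5624 kWh/t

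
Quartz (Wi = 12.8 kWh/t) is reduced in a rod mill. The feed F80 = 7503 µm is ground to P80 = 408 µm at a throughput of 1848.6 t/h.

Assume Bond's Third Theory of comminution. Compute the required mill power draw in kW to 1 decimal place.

P = 8982.8 kW

W = 10 Wi (P80^-0.5 − F80^-0.5)
W = 10·12.8·(1/√408 − 1/√7503) = 10·12.8·(0.037963) = 4.8592 kWh/t
Power = W × throughput = 4.8592 kWh/t × 1848.6 t/h = 8982.8 kW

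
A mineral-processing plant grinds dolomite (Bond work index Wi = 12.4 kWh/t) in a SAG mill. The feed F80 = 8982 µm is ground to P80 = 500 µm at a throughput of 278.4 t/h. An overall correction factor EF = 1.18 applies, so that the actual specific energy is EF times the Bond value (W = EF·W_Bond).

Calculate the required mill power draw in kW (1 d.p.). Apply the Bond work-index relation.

P = 1391.9 kW

W_Bond = 10·Wi·(1/√P₈₀ − 1/√F₈₀)
W = 10·12.4·(1/√500 − 1/√8982) = 10·12.4·(0.034170) = 4.2371 kWh/t
Apply correction: 4.2371 × 1.18 = 4.9997 kWh/t
P_mill = W·ṁ = 4.9997·278.4 = 1391.9 kW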